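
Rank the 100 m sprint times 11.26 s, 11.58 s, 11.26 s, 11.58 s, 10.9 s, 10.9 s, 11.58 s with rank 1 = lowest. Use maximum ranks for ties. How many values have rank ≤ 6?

4

Sorted (ascending): 10.9, 10.9, 11.26, 11.26, 11.58, 11.58, 11.58
The 2 values of 10.9 occupy positions 1–2 → each gets rank 2.
The 2 values of 11.26 occupy positions 3–4 → each gets rank 4.
The 3 values of 11.58 occupy positions 5–7 → each gets rank 7.
Ranks ≤ 6: {2, 2, 4, 4} → 4 values.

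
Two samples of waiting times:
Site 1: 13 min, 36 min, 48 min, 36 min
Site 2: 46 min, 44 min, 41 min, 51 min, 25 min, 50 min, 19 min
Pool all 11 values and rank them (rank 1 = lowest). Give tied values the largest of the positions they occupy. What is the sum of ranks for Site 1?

Sorted (ascending): 13, 19, 25, 36, 36, 41, 44, 46, 48, 50, 51
The 2 values of 36 occupy positions 4–5 → each gets rank 5.
Site 1 values → pooled ranks: 13→1, 36→5, 48→9, 36→5
Rank sum = 1 + 5 + 9 + 5 = 20

20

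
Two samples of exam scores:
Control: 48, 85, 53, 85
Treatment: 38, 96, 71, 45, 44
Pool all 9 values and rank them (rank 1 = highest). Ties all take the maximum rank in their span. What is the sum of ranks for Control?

17

Sorted (descending): 96, 85, 85, 71, 53, 48, 45, 44, 38
The 2 values of 85 occupy positions 2–3 → each gets rank 3.
Control values → pooled ranks: 48→6, 85→3, 53→5, 85→3
Rank sum = 6 + 3 + 5 + 3 = 17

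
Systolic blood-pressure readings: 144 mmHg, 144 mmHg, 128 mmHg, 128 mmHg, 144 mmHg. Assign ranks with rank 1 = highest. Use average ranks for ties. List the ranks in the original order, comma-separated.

2, 2, 4.5, 4.5, 2

Sorted (descending): 144, 144, 144, 128, 128
The 3 values of 144 occupy positions 1–3 → average rank 2.
The 2 values of 128 occupy positions 4–5 → average rank (4+5)/2 = 4.5.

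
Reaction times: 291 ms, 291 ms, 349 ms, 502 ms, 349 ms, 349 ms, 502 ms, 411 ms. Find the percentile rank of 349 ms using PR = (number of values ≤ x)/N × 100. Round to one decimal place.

N = 8.
Strictly below 349: 2. Equal to 349: 3.
PR = 5/8 × 100 = 62.5

62.5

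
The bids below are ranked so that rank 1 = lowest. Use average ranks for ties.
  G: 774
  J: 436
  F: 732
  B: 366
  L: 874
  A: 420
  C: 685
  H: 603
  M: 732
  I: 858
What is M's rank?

Sorted (ascending): 366, 420, 436, 603, 685, 732, 732, 774, 858, 874
The 2 values of 732 occupy positions 6–7 → average rank (6+7)/2 = 6.5.
M has value 732 → rank 6.5.

6.5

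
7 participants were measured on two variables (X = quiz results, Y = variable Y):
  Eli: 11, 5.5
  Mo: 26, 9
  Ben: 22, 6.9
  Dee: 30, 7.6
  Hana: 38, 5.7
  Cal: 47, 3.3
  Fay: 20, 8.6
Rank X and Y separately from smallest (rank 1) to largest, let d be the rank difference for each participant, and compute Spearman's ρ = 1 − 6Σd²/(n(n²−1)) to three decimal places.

-0.286

Ranks of variable 1: 1, 4, 3, 5, 6, 7, 2
Ranks of variable 2: 2, 7, 4, 5, 3, 1, 6
d = r₁ − r₂: -1, -3, -1, 0, 3, 6, -4
d²: 1, 9, 1, 0, 9, 36, 16; Σd² = 72
ρ = 1 − 6·72/(7·48) = 1 − 432/336 = -0.286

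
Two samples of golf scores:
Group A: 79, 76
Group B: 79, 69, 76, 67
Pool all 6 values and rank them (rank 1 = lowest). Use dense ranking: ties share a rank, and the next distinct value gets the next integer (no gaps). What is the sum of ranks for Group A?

Sorted (ascending): 67, 69, 76, 76, 79, 79
The 2 values of 76 share dense rank 3.
The 2 values of 79 share dense rank 4.
Remaining distinct values take the next consecutive integers.
Group A values → pooled ranks: 79→4, 76→3
Rank sum = 4 + 3 = 7

7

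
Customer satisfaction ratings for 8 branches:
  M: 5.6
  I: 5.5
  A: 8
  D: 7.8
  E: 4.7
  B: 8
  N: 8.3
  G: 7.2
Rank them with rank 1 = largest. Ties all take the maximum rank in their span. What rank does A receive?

3

Sorted (descending): 8.3, 8, 8, 7.8, 7.2, 5.6, 5.5, 4.7
The 2 values of 8 occupy positions 2–3 → each gets rank 3.
A has value 8 → rank 3.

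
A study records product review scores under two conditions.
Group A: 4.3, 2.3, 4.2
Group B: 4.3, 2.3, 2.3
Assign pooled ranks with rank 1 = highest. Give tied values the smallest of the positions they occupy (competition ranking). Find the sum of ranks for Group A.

Sorted (descending): 4.3, 4.3, 4.2, 2.3, 2.3, 2.3
The 2 values of 4.3 occupy positions 1–2 → each gets rank 1.
The 3 values of 2.3 occupy positions 4–6 → each gets rank 4.
Group A values → pooled ranks: 4.3→1, 2.3→4, 4.2→3
Rank sum = 1 + 4 + 3 = 8

8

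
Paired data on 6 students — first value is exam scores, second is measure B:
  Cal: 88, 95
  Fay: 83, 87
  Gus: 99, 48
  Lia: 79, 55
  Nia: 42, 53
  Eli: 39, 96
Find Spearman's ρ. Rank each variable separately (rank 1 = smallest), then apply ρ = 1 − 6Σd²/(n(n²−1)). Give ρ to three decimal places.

-0.429

Ranks of variable 1: 5, 4, 6, 3, 2, 1
Ranks of variable 2: 5, 4, 1, 3, 2, 6
d = r₁ − r₂: 0, 0, 5, 0, 0, -5
d²: 0, 0, 25, 0, 0, 25; Σd² = 50
ρ = 1 − 6·50/(6·35) = 1 − 300/210 = -0.429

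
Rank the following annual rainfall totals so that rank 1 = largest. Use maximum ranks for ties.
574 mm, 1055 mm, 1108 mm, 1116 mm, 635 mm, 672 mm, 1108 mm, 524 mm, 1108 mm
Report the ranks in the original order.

Sorted (descending): 1116, 1108, 1108, 1108, 1055, 672, 635, 574, 524
The 3 values of 1108 occupy positions 2–4 → each gets rank 4.

8, 5, 4, 1, 7, 6, 4, 9, 4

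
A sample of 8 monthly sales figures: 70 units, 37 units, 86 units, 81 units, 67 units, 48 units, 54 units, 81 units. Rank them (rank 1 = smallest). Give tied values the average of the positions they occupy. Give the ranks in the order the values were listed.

Sorted (ascending): 37, 48, 54, 67, 70, 81, 81, 86
The 2 values of 81 occupy positions 6–7 → average rank (6+7)/2 = 6.5.

5, 1, 8, 6.5, 4, 2, 3, 6.5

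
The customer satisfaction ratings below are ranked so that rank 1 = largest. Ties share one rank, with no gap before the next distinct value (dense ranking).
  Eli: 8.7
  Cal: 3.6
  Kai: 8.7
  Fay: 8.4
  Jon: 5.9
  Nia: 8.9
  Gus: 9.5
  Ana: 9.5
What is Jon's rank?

Sorted (descending): 9.5, 9.5, 8.9, 8.7, 8.7, 8.4, 5.9, 3.6
The 2 values of 9.5 share dense rank 1.
The 2 values of 8.7 share dense rank 3.
Remaining distinct values take the next consecutive integers.
Jon has value 5.9 → rank 5.

5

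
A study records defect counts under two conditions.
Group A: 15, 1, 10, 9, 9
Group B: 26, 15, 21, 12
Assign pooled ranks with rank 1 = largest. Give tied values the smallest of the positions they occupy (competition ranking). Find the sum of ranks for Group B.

Sorted (descending): 26, 21, 15, 15, 12, 10, 9, 9, 1
The 2 values of 15 occupy positions 3–4 → each gets rank 3.
The 2 values of 9 occupy positions 7–8 → each gets rank 7.
Group B values → pooled ranks: 26→1, 15→3, 21→2, 12→5
Rank sum = 1 + 3 + 2 + 5 = 11

11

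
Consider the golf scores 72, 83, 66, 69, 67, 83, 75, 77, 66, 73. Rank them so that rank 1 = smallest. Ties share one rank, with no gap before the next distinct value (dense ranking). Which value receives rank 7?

Sorted (ascending): 66, 66, 67, 69, 72, 73, 75, 77, 83, 83
The 2 values of 66 share dense rank 1.
The 2 values of 83 share dense rank 8.
Remaining distinct values take the next consecutive integers.
Rank 7 → value 77.

77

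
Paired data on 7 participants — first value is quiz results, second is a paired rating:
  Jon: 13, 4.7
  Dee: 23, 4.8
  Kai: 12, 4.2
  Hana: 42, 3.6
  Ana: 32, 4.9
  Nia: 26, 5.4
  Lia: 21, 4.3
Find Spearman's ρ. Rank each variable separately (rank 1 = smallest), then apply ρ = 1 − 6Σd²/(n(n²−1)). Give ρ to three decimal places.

0.179

Ranks of variable 1: 2, 4, 1, 7, 6, 5, 3
Ranks of variable 2: 4, 5, 2, 1, 6, 7, 3
d = r₁ − r₂: -2, -1, -1, 6, 0, -2, 0
d²: 4, 1, 1, 36, 0, 4, 0; Σd² = 46
ρ = 1 − 6·46/(7·48) = 1 − 276/336 = 0.179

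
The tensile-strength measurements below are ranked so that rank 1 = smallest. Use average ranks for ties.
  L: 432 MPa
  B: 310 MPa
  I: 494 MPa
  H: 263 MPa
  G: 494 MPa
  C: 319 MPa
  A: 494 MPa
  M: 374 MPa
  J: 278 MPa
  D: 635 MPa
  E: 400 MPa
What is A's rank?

9

Sorted (ascending): 263, 278, 310, 319, 374, 400, 432, 494, 494, 494, 635
The 3 values of 494 occupy positions 8–10 → average rank 9.
A has value 494 MPa → rank 9.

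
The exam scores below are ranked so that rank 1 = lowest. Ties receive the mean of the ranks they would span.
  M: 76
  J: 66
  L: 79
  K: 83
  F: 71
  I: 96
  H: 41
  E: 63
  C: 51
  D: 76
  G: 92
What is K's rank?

Sorted (ascending): 41, 51, 63, 66, 71, 76, 76, 79, 83, 92, 96
The 2 values of 76 occupy positions 6–7 → average rank (6+7)/2 = 6.5.
K has value 83 → rank 9.

9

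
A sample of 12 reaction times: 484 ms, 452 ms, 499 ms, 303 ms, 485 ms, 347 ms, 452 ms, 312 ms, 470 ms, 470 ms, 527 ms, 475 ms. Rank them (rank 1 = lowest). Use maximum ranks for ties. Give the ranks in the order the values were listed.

Sorted (ascending): 303, 312, 347, 452, 452, 470, 470, 475, 484, 485, 499, 527
The 2 values of 452 occupy positions 4–5 → each gets rank 5.
The 2 values of 470 occupy positions 6–7 → each gets rank 7.

9, 5, 11, 1, 10, 3, 5, 2, 7, 7, 12, 8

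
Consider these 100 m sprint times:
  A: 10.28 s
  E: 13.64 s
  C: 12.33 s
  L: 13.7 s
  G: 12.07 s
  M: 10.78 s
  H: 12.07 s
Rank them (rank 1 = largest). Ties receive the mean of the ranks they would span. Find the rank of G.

Sorted (descending): 13.7, 13.64, 12.33, 12.07, 12.07, 10.78, 10.28
The 2 values of 12.07 occupy positions 4–5 → average rank (4+5)/2 = 4.5.
G has value 12.07 s → rank 4.5.

4.5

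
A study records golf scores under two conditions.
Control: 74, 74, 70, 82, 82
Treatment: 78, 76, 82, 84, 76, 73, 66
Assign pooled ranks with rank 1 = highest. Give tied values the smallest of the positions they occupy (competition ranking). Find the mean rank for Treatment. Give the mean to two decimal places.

6.00

Sorted (descending): 84, 82, 82, 82, 78, 76, 76, 74, 74, 73, 70, 66
The 3 values of 82 occupy positions 2–4 → each gets rank 2.
The 2 values of 76 occupy positions 6–7 → each gets rank 6.
The 2 values of 74 occupy positions 8–9 → each gets rank 8.
Treatment values → pooled ranks: 78→5, 76→6, 82→2, 84→1, 76→6, 73→10, 66→12
Mean rank = (5 + 6 + 2 + 1 + 6 + 10 + 12) / 7 = 6.00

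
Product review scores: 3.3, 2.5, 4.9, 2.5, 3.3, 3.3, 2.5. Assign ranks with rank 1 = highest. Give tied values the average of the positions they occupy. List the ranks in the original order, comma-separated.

3, 6, 1, 6, 3, 3, 6

Sorted (descending): 4.9, 3.3, 3.3, 3.3, 2.5, 2.5, 2.5
The 3 values of 3.3 occupy positions 2–4 → average rank 3.
The 3 values of 2.5 occupy positions 5–7 → average rank 6.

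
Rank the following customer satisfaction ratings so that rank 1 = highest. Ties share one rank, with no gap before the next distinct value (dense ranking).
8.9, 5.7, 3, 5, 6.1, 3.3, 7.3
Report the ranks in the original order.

1, 4, 7, 5, 3, 6, 2

Sorted (descending): 8.9, 7.3, 6.1, 5.7, 5, 3.3, 3
No ties — each value takes its position as its rank.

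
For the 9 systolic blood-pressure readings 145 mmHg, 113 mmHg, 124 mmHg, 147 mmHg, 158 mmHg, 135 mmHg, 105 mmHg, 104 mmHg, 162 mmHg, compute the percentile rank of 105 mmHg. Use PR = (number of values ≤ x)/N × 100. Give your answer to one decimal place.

N = 9.
Strictly below 105: 1. Equal to 105: 1.
PR = 2/9 × 100 = 22.2

22.2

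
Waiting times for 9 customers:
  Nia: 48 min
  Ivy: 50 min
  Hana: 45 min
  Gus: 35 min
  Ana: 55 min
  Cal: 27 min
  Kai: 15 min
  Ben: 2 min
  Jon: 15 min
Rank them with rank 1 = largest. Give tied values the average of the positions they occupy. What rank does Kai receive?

Sorted (descending): 55, 50, 48, 45, 35, 27, 15, 15, 2
The 2 values of 15 occupy positions 7–8 → average rank (7+8)/2 = 7.5.
Kai has value 15 min → rank 7.5.

7.5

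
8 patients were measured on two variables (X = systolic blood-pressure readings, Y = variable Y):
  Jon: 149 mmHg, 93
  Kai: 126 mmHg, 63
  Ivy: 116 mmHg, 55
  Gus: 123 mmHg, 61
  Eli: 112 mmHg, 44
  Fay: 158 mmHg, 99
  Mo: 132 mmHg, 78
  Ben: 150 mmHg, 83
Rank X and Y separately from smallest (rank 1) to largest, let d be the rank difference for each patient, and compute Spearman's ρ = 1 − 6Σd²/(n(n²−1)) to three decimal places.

Ranks of variable 1: 6, 4, 2, 3, 1, 8, 5, 7
Ranks of variable 2: 7, 4, 2, 3, 1, 8, 5, 6
d = r₁ − r₂: -1, 0, 0, 0, 0, 0, 0, 1
d²: 1, 0, 0, 0, 0, 0, 0, 1; Σd² = 2
ρ = 1 − 6·2/(8·63) = 1 − 12/504 = 0.976

0.976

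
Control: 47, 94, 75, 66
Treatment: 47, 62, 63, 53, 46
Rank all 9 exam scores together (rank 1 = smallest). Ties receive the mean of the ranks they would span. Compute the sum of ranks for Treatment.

18.5

Sorted (ascending): 46, 47, 47, 53, 62, 63, 66, 75, 94
The 2 values of 47 occupy positions 2–3 → average rank (2+3)/2 = 2.5.
Treatment values → pooled ranks: 47→2.5, 62→5, 63→6, 53→4, 46→1
Rank sum = 2.5 + 5 + 6 + 4 + 1 = 18.5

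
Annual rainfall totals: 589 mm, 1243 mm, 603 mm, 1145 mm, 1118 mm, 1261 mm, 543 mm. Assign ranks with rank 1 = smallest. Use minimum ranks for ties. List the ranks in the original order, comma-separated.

2, 6, 3, 5, 4, 7, 1

Sorted (ascending): 543, 589, 603, 1118, 1145, 1243, 1261
No ties — each value takes its position as its rank.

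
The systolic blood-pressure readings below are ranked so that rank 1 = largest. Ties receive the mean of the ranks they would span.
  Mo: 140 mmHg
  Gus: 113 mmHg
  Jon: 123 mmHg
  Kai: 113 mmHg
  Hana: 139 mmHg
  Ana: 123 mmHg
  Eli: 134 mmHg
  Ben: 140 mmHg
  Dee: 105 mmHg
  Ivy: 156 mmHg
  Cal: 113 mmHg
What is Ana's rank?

6.5

Sorted (descending): 156, 140, 140, 139, 134, 123, 123, 113, 113, 113, 105
The 2 values of 140 occupy positions 2–3 → average rank (2+3)/2 = 2.5.
The 2 values of 123 occupy positions 6–7 → average rank (6+7)/2 = 6.5.
The 3 values of 113 occupy positions 8–10 → average rank 9.
Ana has value 123 mmHg → rank 6.5.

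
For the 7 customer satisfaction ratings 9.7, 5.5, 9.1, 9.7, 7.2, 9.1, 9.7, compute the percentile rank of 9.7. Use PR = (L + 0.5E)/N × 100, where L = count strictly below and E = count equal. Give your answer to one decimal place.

78.6

N = 7.
Strictly below 9.7: 4. Equal to 9.7: 3.
PR = (4 + 0.5·3)/7 × 100 = 78.6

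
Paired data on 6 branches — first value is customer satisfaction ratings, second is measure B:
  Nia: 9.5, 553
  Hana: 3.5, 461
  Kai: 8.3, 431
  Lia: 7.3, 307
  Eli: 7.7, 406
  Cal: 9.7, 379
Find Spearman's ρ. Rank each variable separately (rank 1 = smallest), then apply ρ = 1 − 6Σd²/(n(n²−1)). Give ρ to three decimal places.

Ranks of variable 1: 5, 1, 4, 2, 3, 6
Ranks of variable 2: 6, 5, 4, 1, 3, 2
d = r₁ − r₂: -1, -4, 0, 1, 0, 4
d²: 1, 16, 0, 1, 0, 16; Σd² = 34
ρ = 1 − 6·34/(6·35) = 1 − 204/210 = 0.029

0.029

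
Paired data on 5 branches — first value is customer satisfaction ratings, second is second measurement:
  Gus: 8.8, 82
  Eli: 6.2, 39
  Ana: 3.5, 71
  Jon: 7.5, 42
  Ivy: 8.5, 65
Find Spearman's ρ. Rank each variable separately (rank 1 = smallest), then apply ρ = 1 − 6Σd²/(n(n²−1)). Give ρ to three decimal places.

0.400

Ranks of variable 1: 5, 2, 1, 3, 4
Ranks of variable 2: 5, 1, 4, 2, 3
d = r₁ − r₂: 0, 1, -3, 1, 1
d²: 0, 1, 9, 1, 1; Σd² = 12
ρ = 1 − 6·12/(5·24) = 1 − 72/120 = 0.400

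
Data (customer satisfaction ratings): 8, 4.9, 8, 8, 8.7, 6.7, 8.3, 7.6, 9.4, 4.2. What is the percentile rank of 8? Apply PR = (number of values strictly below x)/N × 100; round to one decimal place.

N = 10.
Strictly below 8: 4. Equal to 8: 3.
PR = 4/10 × 100 = 40.0

40.0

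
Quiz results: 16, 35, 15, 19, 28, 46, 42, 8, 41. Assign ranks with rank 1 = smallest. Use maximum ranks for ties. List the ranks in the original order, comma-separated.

Sorted (ascending): 8, 15, 16, 19, 28, 35, 41, 42, 46
No ties — each value takes its position as its rank.

3, 6, 2, 4, 5, 9, 8, 1, 7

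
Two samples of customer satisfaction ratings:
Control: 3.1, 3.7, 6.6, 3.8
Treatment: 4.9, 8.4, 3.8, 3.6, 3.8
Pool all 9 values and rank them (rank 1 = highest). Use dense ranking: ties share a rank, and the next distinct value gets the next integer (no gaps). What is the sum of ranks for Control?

Sorted (descending): 8.4, 6.6, 4.9, 3.8, 3.8, 3.8, 3.7, 3.6, 3.1
The 3 values of 3.8 share dense rank 4.
Remaining distinct values take the next consecutive integers.
Control values → pooled ranks: 3.1→7, 3.7→5, 6.6→2, 3.8→4
Rank sum = 7 + 5 + 2 + 4 = 18

18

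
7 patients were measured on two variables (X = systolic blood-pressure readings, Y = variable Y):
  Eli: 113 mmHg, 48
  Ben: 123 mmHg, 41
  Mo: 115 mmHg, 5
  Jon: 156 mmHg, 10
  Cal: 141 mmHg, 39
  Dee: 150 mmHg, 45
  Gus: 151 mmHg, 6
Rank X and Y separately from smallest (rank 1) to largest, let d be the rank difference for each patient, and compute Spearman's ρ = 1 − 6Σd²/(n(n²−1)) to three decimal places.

-0.321

Ranks of variable 1: 1, 3, 2, 7, 4, 5, 6
Ranks of variable 2: 7, 5, 1, 3, 4, 6, 2
d = r₁ − r₂: -6, -2, 1, 4, 0, -1, 4
d²: 36, 4, 1, 16, 0, 1, 16; Σd² = 74
ρ = 1 − 6·74/(7·48) = 1 − 444/336 = -0.321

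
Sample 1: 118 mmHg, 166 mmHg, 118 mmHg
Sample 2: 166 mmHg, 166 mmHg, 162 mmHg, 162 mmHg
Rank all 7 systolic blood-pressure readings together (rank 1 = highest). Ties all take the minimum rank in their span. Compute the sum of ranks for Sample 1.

13

Sorted (descending): 166, 166, 166, 162, 162, 118, 118
The 3 values of 166 occupy positions 1–3 → each gets rank 1.
The 2 values of 162 occupy positions 4–5 → each gets rank 4.
The 2 values of 118 occupy positions 6–7 → each gets rank 6.
Sample 1 values → pooled ranks: 118→6, 166→1, 118→6
Rank sum = 6 + 1 + 6 = 13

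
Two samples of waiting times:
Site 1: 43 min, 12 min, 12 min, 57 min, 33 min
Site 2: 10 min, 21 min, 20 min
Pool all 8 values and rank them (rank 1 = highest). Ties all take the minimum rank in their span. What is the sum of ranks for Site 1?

Sorted (descending): 57, 43, 33, 21, 20, 12, 12, 10
The 2 values of 12 occupy positions 6–7 → each gets rank 6.
Site 1 values → pooled ranks: 43→2, 12→6, 12→6, 57→1, 33→3
Rank sum = 2 + 6 + 6 + 1 + 3 = 18

18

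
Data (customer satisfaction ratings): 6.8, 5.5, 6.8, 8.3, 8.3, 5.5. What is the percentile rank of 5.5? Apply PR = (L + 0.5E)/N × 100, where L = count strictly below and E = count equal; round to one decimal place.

16.7

N = 6.
Strictly below 5.5: 0. Equal to 5.5: 2.
PR = (0 + 0.5·2)/6 × 100 = 16.7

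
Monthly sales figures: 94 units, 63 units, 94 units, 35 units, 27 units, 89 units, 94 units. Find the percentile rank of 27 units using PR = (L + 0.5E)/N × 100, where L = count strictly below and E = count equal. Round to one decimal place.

N = 7.
Strictly below 27: 0. Equal to 27: 1.
PR = (0 + 0.5·1)/7 × 100 = 7.1

7.1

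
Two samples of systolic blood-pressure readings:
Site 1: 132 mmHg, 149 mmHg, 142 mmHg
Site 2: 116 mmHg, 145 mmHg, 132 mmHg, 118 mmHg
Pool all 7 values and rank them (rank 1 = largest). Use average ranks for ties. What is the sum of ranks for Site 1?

8.5

Sorted (descending): 149, 145, 142, 132, 132, 118, 116
The 2 values of 132 occupy positions 4–5 → average rank (4+5)/2 = 4.5.
Site 1 values → pooled ranks: 132→4.5, 149→1, 142→3
Rank sum = 4.5 + 1 + 3 = 8.5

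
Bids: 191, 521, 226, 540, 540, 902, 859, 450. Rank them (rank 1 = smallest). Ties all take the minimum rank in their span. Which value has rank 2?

Sorted (ascending): 191, 226, 450, 521, 540, 540, 859, 902
The 2 values of 540 occupy positions 5–6 → each gets rank 5.
Rank 2 → value 226.

226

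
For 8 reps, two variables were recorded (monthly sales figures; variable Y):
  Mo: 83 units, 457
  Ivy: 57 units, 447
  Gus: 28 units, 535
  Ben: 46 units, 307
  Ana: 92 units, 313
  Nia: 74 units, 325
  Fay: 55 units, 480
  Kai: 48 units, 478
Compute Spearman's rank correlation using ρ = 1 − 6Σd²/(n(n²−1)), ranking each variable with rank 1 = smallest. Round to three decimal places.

-0.405

Ranks of variable 1: 7, 5, 1, 2, 8, 6, 4, 3
Ranks of variable 2: 5, 4, 8, 1, 2, 3, 7, 6
d = r₁ − r₂: 2, 1, -7, 1, 6, 3, -3, -3
d²: 4, 1, 49, 1, 36, 9, 9, 9; Σd² = 118
ρ = 1 − 6·118/(8·63) = 1 − 708/504 = -0.405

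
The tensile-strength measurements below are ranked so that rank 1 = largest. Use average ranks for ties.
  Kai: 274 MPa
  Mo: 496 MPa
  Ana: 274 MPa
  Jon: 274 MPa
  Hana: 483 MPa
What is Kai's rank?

Sorted (descending): 496, 483, 274, 274, 274
The 3 values of 274 occupy positions 3–5 → average rank 4.
Kai has value 274 MPa → rank 4.

4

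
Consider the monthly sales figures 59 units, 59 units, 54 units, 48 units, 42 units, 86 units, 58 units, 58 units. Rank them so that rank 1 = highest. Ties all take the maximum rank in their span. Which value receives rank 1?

Sorted (descending): 86, 59, 59, 58, 58, 54, 48, 42
The 2 values of 59 occupy positions 2–3 → each gets rank 3.
The 2 values of 58 occupy positions 4–5 → each gets rank 5.
Rank 1 → value 86.

86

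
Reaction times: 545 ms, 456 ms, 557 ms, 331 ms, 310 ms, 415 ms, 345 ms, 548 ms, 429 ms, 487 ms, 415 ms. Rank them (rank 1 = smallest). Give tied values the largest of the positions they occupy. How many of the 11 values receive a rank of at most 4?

3

Sorted (ascending): 310, 331, 345, 415, 415, 429, 456, 487, 545, 548, 557
The 2 values of 415 occupy positions 4–5 → each gets rank 5.
Ranks ≤ 4: {1, 2, 3} → 3 values.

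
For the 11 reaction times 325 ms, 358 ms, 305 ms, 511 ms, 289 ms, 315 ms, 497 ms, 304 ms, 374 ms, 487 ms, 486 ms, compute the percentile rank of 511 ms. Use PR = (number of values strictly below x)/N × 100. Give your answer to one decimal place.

90.9

N = 11.
Strictly below 511: 10. Equal to 511: 1.
PR = 10/11 × 100 = 90.9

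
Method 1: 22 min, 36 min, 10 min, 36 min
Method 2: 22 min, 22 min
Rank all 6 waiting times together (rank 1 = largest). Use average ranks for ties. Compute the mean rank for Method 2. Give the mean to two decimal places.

Sorted (descending): 36, 36, 22, 22, 22, 10
The 2 values of 36 occupy positions 1–2 → average rank (1+2)/2 = 1.5.
The 3 values of 22 occupy positions 3–5 → average rank 4.
Method 2 values → pooled ranks: 22→4, 22→4
Mean rank = (4 + 4) / 2 = 4.00

4.00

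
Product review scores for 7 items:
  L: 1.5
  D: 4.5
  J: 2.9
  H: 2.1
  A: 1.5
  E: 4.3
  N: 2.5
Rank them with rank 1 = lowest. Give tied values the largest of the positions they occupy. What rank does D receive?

7

Sorted (ascending): 1.5, 1.5, 2.1, 2.5, 2.9, 4.3, 4.5
The 2 values of 1.5 occupy positions 1–2 → each gets rank 2.
D has value 4.5 → rank 7.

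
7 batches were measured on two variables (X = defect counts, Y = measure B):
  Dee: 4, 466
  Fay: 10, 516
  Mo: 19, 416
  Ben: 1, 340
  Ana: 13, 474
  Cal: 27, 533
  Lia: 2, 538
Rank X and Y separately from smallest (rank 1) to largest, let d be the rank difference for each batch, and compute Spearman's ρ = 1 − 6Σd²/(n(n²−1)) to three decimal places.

0.214

Ranks of variable 1: 3, 4, 6, 1, 5, 7, 2
Ranks of variable 2: 3, 5, 2, 1, 4, 6, 7
d = r₁ − r₂: 0, -1, 4, 0, 1, 1, -5
d²: 0, 1, 16, 0, 1, 1, 25; Σd² = 44
ρ = 1 − 6·44/(7·48) = 1 − 264/336 = 0.214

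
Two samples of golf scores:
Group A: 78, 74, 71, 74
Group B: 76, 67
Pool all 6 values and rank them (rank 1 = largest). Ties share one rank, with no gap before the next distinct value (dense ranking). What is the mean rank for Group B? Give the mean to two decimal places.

Sorted (descending): 78, 76, 74, 74, 71, 67
The 2 values of 74 share dense rank 3.
Remaining distinct values take the next consecutive integers.
Group B values → pooled ranks: 76→2, 67→5
Mean rank = (2 + 5) / 2 = 3.50

3.50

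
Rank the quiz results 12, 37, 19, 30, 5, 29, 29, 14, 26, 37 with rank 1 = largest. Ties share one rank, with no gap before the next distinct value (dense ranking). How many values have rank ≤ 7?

9

Sorted (descending): 37, 37, 30, 29, 29, 26, 19, 14, 12, 5
The 2 values of 37 share dense rank 1.
The 2 values of 29 share dense rank 3.
Remaining distinct values take the next consecutive integers.
Ranks ≤ 7: {1, 1, 2, 3, 3, 4, 5, 6, 7} → 9 values.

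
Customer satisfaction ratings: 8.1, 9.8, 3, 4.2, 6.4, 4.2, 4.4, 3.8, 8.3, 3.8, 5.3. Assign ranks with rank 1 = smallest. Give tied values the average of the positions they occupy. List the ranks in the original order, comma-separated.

9, 11, 1, 4.5, 8, 4.5, 6, 2.5, 10, 2.5, 7

Sorted (ascending): 3, 3.8, 3.8, 4.2, 4.2, 4.4, 5.3, 6.4, 8.1, 8.3, 9.8
The 2 values of 3.8 occupy positions 2–3 → average rank (2+3)/2 = 2.5.
The 2 values of 4.2 occupy positions 4–5 → average rank (4+5)/2 = 4.5.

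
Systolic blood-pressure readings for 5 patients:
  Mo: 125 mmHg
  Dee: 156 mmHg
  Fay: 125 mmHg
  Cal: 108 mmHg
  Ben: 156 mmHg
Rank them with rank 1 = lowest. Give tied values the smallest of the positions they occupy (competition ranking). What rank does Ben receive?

Sorted (ascending): 108, 125, 125, 156, 156
The 2 values of 125 occupy positions 2–3 → each gets rank 2.
The 2 values of 156 occupy positions 4–5 → each gets rank 4.
Ben has value 156 mmHg → rank 4.

4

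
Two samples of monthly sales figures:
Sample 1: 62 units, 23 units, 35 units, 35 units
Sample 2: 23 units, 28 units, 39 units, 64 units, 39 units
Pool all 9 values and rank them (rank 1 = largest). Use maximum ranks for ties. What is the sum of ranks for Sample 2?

25

Sorted (descending): 64, 62, 39, 39, 35, 35, 28, 23, 23
The 2 values of 39 occupy positions 3–4 → each gets rank 4.
The 2 values of 35 occupy positions 5–6 → each gets rank 6.
The 2 values of 23 occupy positions 8–9 → each gets rank 9.
Sample 2 values → pooled ranks: 23→9, 28→7, 39→4, 64→1, 39→4
Rank sum = 9 + 7 + 4 + 1 + 4 = 25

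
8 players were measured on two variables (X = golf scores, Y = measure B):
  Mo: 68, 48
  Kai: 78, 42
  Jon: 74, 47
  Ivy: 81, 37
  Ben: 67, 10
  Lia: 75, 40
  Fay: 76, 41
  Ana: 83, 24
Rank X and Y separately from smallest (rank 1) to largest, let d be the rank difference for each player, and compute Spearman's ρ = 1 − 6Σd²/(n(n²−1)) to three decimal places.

Ranks of variable 1: 2, 6, 3, 7, 1, 4, 5, 8
Ranks of variable 2: 8, 6, 7, 3, 1, 4, 5, 2
d = r₁ − r₂: -6, 0, -4, 4, 0, 0, 0, 6
d²: 36, 0, 16, 16, 0, 0, 0, 36; Σd² = 104
ρ = 1 − 6·104/(8·63) = 1 − 624/504 = -0.238

-0.238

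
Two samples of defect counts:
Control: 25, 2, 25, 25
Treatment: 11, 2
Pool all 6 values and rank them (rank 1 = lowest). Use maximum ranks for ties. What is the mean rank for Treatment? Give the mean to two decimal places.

Sorted (ascending): 2, 2, 11, 25, 25, 25
The 2 values of 2 occupy positions 1–2 → each gets rank 2.
The 3 values of 25 occupy positions 4–6 → each gets rank 6.
Treatment values → pooled ranks: 11→3, 2→2
Mean rank = (3 + 2) / 2 = 2.50

2.50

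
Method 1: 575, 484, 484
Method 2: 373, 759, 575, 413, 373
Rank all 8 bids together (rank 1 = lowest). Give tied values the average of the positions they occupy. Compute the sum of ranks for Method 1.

Sorted (ascending): 373, 373, 413, 484, 484, 575, 575, 759
The 2 values of 373 occupy positions 1–2 → average rank (1+2)/2 = 1.5.
The 2 values of 484 occupy positions 4–5 → average rank (4+5)/2 = 4.5.
The 2 values of 575 occupy positions 6–7 → average rank (6+7)/2 = 6.5.
Method 1 values → pooled ranks: 575→6.5, 484→4.5, 484→4.5
Rank sum = 6.5 + 4.5 + 4.5 = 15.5

15.5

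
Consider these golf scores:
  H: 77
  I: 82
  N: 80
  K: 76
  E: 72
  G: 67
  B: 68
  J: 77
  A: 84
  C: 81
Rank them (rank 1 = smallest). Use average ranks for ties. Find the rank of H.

5.5

Sorted (ascending): 67, 68, 72, 76, 77, 77, 80, 81, 82, 84
The 2 values of 77 occupy positions 5–6 → average rank (5+6)/2 = 5.5.
H has value 77 → rank 5.5.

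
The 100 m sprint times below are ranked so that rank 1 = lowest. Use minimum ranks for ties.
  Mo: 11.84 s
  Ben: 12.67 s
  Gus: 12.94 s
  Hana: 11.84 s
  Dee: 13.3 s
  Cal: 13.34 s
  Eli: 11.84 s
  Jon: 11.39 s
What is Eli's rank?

2

Sorted (ascending): 11.39, 11.84, 11.84, 11.84, 12.67, 12.94, 13.3, 13.34
The 3 values of 11.84 occupy positions 2–4 → each gets rank 2.
Eli has value 11.84 s → rank 2.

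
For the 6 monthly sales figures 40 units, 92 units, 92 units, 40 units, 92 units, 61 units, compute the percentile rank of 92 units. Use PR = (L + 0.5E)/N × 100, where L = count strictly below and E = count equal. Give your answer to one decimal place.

75.0

N = 6.
Strictly below 92: 3. Equal to 92: 3.
PR = (3 + 0.5·3)/6 × 100 = 75.0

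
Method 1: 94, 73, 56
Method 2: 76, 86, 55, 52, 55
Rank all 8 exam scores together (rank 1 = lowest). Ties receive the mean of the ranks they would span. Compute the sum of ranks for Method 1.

Sorted (ascending): 52, 55, 55, 56, 73, 76, 86, 94
The 2 values of 55 occupy positions 2–3 → average rank (2+3)/2 = 2.5.
Method 1 values → pooled ranks: 94→8, 73→5, 56→4
Rank sum = 8 + 5 + 4 = 17

17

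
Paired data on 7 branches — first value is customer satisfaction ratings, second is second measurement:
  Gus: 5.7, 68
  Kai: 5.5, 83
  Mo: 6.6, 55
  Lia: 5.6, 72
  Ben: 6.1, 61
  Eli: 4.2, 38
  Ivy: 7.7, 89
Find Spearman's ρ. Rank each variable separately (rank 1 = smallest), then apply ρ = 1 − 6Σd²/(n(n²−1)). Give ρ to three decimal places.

0.286

Ranks of variable 1: 4, 2, 6, 3, 5, 1, 7
Ranks of variable 2: 4, 6, 2, 5, 3, 1, 7
d = r₁ − r₂: 0, -4, 4, -2, 2, 0, 0
d²: 0, 16, 16, 4, 4, 0, 0; Σd² = 40
ρ = 1 − 6·40/(7·48) = 1 − 240/336 = 0.286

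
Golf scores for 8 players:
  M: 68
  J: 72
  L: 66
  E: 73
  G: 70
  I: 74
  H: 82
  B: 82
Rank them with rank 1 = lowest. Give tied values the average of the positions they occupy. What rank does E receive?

Sorted (ascending): 66, 68, 70, 72, 73, 74, 82, 82
The 2 values of 82 occupy positions 7–8 → average rank (7+8)/2 = 7.5.
E has value 73 → rank 5.

5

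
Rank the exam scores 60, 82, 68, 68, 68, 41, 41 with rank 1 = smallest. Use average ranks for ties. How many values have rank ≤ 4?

Sorted (ascending): 41, 41, 60, 68, 68, 68, 82
The 2 values of 41 occupy positions 1–2 → average rank (1+2)/2 = 1.5.
The 3 values of 68 occupy positions 4–6 → average rank 5.
Ranks ≤ 4: {1.5, 1.5, 3} → 3 values.

3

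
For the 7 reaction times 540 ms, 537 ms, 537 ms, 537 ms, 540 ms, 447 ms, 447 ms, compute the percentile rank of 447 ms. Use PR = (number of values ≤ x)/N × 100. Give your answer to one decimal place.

N = 7.
Strictly below 447: 0. Equal to 447: 2.
PR = 2/7 × 100 = 28.6

28.6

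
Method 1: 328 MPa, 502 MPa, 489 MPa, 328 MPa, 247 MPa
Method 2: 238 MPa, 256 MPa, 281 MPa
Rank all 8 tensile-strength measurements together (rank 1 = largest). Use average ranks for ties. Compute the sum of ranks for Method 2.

19

Sorted (descending): 502, 489, 328, 328, 281, 256, 247, 238
The 2 values of 328 occupy positions 3–4 → average rank (3+4)/2 = 3.5.
Method 2 values → pooled ranks: 238→8, 256→6, 281→5
Rank sum = 8 + 6 + 5 = 19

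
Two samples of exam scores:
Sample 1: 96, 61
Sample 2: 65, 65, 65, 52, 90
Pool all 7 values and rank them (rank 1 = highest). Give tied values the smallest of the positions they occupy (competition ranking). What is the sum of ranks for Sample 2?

18

Sorted (descending): 96, 90, 65, 65, 65, 61, 52
The 3 values of 65 occupy positions 3–5 → each gets rank 3.
Sample 2 values → pooled ranks: 65→3, 65→3, 65→3, 52→7, 90→2
Rank sum = 3 + 3 + 3 + 7 + 2 = 18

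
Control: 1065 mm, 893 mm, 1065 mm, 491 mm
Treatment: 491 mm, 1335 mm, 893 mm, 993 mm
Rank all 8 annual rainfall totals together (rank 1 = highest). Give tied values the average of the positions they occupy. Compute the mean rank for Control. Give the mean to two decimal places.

4.50

Sorted (descending): 1335, 1065, 1065, 993, 893, 893, 491, 491
The 2 values of 1065 occupy positions 2–3 → average rank (2+3)/2 = 2.5.
The 2 values of 893 occupy positions 5–6 → average rank (5+6)/2 = 5.5.
The 2 values of 491 occupy positions 7–8 → average rank (7+8)/2 = 7.5.
Control values → pooled ranks: 1065→2.5, 893→5.5, 1065→2.5, 491→7.5
Mean rank = (2.5 + 5.5 + 2.5 + 7.5) / 4 = 4.50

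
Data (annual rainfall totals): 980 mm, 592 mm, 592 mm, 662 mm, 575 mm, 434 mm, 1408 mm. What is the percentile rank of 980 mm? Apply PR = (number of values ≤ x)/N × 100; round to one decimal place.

85.7

N = 7.
Strictly below 980: 5. Equal to 980: 1.
PR = 6/7 × 100 = 85.7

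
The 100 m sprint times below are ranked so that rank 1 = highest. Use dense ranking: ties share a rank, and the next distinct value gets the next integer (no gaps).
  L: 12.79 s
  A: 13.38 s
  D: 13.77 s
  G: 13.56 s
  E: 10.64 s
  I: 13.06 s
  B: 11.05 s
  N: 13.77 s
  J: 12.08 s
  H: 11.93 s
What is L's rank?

Sorted (descending): 13.77, 13.77, 13.56, 13.38, 13.06, 12.79, 12.08, 11.93, 11.05, 10.64
The 2 values of 13.77 share dense rank 1.
Remaining distinct values take the next consecutive integers.
L has value 12.79 s → rank 5.

5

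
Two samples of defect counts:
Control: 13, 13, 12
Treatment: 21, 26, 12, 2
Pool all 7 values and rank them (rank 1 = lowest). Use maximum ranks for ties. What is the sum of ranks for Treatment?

17

Sorted (ascending): 2, 12, 12, 13, 13, 21, 26
The 2 values of 12 occupy positions 2–3 → each gets rank 3.
The 2 values of 13 occupy positions 4–5 → each gets rank 5.
Treatment values → pooled ranks: 21→6, 26→7, 12→3, 2→1
Rank sum = 6 + 7 + 3 + 1 = 17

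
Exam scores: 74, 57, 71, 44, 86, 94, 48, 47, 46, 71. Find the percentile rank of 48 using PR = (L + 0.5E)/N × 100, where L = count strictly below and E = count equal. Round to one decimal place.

35.0

N = 10.
Strictly below 48: 3. Equal to 48: 1.
PR = (3 + 0.5·1)/10 × 100 = 35.0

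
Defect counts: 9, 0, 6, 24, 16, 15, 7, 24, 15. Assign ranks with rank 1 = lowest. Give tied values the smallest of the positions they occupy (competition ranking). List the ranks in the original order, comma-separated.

Sorted (ascending): 0, 6, 7, 9, 15, 15, 16, 24, 24
The 2 values of 15 occupy positions 5–6 → each gets rank 5.
The 2 values of 24 occupy positions 8–9 → each gets rank 8.

4, 1, 2, 8, 7, 5, 3, 8, 5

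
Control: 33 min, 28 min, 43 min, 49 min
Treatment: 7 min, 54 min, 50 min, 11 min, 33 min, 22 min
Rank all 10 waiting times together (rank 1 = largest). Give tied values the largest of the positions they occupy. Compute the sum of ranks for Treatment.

Sorted (descending): 54, 50, 49, 43, 33, 33, 28, 22, 11, 7
The 2 values of 33 occupy positions 5–6 → each gets rank 6.
Treatment values → pooled ranks: 7→10, 54→1, 50→2, 11→9, 33→6, 22→8
Rank sum = 10 + 1 + 2 + 9 + 6 + 8 = 36

36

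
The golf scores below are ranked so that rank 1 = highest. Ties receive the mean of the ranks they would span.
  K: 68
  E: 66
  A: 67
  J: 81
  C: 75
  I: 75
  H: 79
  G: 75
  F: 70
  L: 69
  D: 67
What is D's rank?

Sorted (descending): 81, 79, 75, 75, 75, 70, 69, 68, 67, 67, 66
The 3 values of 75 occupy positions 3–5 → average rank 4.
The 2 values of 67 occupy positions 9–10 → average rank (9+10)/2 = 9.5.
D has value 67 → rank 9.5.

9.5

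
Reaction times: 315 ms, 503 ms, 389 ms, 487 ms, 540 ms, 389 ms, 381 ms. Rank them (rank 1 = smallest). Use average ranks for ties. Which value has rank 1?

Sorted (ascending): 315, 381, 389, 389, 487, 503, 540
The 2 values of 389 occupy positions 3–4 → average rank (3+4)/2 = 3.5.
Rank 1 → value 315.

315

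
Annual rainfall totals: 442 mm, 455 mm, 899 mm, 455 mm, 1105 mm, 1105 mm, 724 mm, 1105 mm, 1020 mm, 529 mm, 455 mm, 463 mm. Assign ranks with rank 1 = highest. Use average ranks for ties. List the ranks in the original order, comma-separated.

12, 10, 5, 10, 2, 2, 6, 2, 4, 7, 10, 8

Sorted (descending): 1105, 1105, 1105, 1020, 899, 724, 529, 463, 455, 455, 455, 442
The 3 values of 1105 occupy positions 1–3 → average rank 2.
The 3 values of 455 occupy positions 9–11 → average rank 10.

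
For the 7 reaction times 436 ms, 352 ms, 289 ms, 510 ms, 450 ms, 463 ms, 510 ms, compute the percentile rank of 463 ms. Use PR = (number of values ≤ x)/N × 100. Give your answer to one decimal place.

N = 7.
Strictly below 463: 4. Equal to 463: 1.
PR = 5/7 × 100 = 71.4

71.4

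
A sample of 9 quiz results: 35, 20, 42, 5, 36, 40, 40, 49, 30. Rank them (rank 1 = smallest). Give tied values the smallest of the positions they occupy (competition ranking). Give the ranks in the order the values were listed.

4, 2, 8, 1, 5, 6, 6, 9, 3

Sorted (ascending): 5, 20, 30, 35, 36, 40, 40, 42, 49
The 2 values of 40 occupy positions 6–7 → each gets rank 6.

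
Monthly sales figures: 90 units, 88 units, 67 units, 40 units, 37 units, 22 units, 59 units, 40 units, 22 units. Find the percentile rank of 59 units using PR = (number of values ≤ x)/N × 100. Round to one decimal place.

66.7

N = 9.
Strictly below 59: 5. Equal to 59: 1.
PR = 6/9 × 100 = 66.7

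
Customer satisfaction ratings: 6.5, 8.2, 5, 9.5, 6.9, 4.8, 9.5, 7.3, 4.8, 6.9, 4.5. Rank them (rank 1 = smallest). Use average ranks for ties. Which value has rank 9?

8.2

Sorted (ascending): 4.5, 4.8, 4.8, 5, 6.5, 6.9, 6.9, 7.3, 8.2, 9.5, 9.5
The 2 values of 4.8 occupy positions 2–3 → average rank (2+3)/2 = 2.5.
The 2 values of 6.9 occupy positions 6–7 → average rank (6+7)/2 = 6.5.
The 2 values of 9.5 occupy positions 10–11 → average rank (10+11)/2 = 10.5.
Rank 9 → value 8.2.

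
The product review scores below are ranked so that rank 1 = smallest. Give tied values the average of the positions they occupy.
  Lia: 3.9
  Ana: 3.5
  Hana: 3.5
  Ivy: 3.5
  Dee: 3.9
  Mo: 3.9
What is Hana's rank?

Sorted (ascending): 3.5, 3.5, 3.5, 3.9, 3.9, 3.9
The 3 values of 3.5 occupy positions 1–3 → average rank 2.
The 3 values of 3.9 occupy positions 4–6 → average rank 5.
Hana has value 3.5 → rank 2.

2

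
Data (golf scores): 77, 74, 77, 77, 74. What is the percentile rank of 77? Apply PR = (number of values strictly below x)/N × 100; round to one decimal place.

40.0

N = 5.
Strictly below 77: 2. Equal to 77: 3.
PR = 2/5 × 100 = 40.0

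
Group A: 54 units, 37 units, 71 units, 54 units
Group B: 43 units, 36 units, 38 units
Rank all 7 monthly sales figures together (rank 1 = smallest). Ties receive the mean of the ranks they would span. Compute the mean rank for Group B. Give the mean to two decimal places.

Sorted (ascending): 36, 37, 38, 43, 54, 54, 71
The 2 values of 54 occupy positions 5–6 → average rank (5+6)/2 = 5.5.
Group B values → pooled ranks: 43→4, 36→1, 38→3
Mean rank = (4 + 1 + 3) / 3 = 2.67

2.67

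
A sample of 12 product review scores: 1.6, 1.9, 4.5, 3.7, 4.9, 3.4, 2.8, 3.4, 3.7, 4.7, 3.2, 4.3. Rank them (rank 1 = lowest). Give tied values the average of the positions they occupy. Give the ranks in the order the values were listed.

Sorted (ascending): 1.6, 1.9, 2.8, 3.2, 3.4, 3.4, 3.7, 3.7, 4.3, 4.5, 4.7, 4.9
The 2 values of 3.4 occupy positions 5–6 → average rank (5+6)/2 = 5.5.
The 2 values of 3.7 occupy positions 7–8 → average rank (7+8)/2 = 7.5.

1, 2, 10, 7.5, 12, 5.5, 3, 5.5, 7.5, 11, 4, 9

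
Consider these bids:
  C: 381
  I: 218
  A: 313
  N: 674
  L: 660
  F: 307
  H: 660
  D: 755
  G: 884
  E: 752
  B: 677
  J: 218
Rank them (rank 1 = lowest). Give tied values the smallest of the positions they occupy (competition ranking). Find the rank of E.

Sorted (ascending): 218, 218, 307, 313, 381, 660, 660, 674, 677, 752, 755, 884
The 2 values of 218 occupy positions 1–2 → each gets rank 1.
The 2 values of 660 occupy positions 6–7 → each gets rank 6.
E has value 752 → rank 10.

10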